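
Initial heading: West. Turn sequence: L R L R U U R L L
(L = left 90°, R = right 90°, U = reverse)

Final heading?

Answer: Final heading: South

Derivation:
Start: West
  L (left (90° counter-clockwise)) -> South
  R (right (90° clockwise)) -> West
  L (left (90° counter-clockwise)) -> South
  R (right (90° clockwise)) -> West
  U (U-turn (180°)) -> East
  U (U-turn (180°)) -> West
  R (right (90° clockwise)) -> North
  L (left (90° counter-clockwise)) -> West
  L (left (90° counter-clockwise)) -> South
Final: South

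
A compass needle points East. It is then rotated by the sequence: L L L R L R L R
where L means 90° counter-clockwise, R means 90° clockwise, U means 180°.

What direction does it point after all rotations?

Start: East
  L (left (90° counter-clockwise)) -> North
  L (left (90° counter-clockwise)) -> West
  L (left (90° counter-clockwise)) -> South
  R (right (90° clockwise)) -> West
  L (left (90° counter-clockwise)) -> South
  R (right (90° clockwise)) -> West
  L (left (90° counter-clockwise)) -> South
  R (right (90° clockwise)) -> West
Final: West

Answer: Final heading: West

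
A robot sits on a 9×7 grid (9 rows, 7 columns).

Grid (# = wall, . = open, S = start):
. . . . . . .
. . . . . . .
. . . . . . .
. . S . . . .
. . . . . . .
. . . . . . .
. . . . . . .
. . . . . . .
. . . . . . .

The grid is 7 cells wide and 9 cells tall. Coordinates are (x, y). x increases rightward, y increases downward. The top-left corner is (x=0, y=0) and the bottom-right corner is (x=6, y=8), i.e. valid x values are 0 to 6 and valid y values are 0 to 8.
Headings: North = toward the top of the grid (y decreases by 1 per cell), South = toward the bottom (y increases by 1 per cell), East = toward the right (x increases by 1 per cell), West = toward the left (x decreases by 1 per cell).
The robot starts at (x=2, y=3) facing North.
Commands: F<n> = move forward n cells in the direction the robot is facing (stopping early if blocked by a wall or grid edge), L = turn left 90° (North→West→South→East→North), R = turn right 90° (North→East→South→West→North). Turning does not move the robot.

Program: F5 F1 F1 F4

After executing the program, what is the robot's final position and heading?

Answer: Final position: (x=2, y=0), facing North

Derivation:
Start: (x=2, y=3), facing North
  F5: move forward 3/5 (blocked), now at (x=2, y=0)
  F1: move forward 0/1 (blocked), now at (x=2, y=0)
  F1: move forward 0/1 (blocked), now at (x=2, y=0)
  F4: move forward 0/4 (blocked), now at (x=2, y=0)
Final: (x=2, y=0), facing North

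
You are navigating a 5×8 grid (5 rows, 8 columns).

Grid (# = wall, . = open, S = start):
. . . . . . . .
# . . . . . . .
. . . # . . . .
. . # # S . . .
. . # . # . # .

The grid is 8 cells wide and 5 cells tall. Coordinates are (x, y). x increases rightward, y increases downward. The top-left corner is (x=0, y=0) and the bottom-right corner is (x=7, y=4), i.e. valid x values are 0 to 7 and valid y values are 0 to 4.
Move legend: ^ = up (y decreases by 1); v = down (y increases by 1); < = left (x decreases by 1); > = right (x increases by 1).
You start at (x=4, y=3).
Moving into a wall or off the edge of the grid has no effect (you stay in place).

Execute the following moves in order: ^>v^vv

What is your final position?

Start: (x=4, y=3)
  ^ (up): (x=4, y=3) -> (x=4, y=2)
  > (right): (x=4, y=2) -> (x=5, y=2)
  v (down): (x=5, y=2) -> (x=5, y=3)
  ^ (up): (x=5, y=3) -> (x=5, y=2)
  v (down): (x=5, y=2) -> (x=5, y=3)
  v (down): (x=5, y=3) -> (x=5, y=4)
Final: (x=5, y=4)

Answer: Final position: (x=5, y=4)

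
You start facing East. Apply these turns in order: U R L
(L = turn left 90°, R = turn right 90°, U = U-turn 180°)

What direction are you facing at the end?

Start: East
  U (U-turn (180°)) -> West
  R (right (90° clockwise)) -> North
  L (left (90° counter-clockwise)) -> West
Final: West

Answer: Final heading: West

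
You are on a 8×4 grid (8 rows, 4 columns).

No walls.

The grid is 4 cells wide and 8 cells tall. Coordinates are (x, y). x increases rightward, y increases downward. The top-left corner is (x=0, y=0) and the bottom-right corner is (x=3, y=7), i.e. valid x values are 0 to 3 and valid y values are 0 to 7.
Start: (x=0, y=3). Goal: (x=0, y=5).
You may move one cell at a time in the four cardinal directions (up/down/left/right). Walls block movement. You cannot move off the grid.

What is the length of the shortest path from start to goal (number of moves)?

Answer: Shortest path length: 2

Derivation:
BFS from (x=0, y=3) until reaching (x=0, y=5):
  Distance 0: (x=0, y=3)
  Distance 1: (x=0, y=2), (x=1, y=3), (x=0, y=4)
  Distance 2: (x=0, y=1), (x=1, y=2), (x=2, y=3), (x=1, y=4), (x=0, y=5)  <- goal reached here
One shortest path (2 moves): (x=0, y=3) -> (x=0, y=4) -> (x=0, y=5)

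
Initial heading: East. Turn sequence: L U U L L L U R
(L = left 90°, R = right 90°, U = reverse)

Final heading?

Answer: Final heading: North

Derivation:
Start: East
  L (left (90° counter-clockwise)) -> North
  U (U-turn (180°)) -> South
  U (U-turn (180°)) -> North
  L (left (90° counter-clockwise)) -> West
  L (left (90° counter-clockwise)) -> South
  L (left (90° counter-clockwise)) -> East
  U (U-turn (180°)) -> West
  R (right (90° clockwise)) -> North
Final: North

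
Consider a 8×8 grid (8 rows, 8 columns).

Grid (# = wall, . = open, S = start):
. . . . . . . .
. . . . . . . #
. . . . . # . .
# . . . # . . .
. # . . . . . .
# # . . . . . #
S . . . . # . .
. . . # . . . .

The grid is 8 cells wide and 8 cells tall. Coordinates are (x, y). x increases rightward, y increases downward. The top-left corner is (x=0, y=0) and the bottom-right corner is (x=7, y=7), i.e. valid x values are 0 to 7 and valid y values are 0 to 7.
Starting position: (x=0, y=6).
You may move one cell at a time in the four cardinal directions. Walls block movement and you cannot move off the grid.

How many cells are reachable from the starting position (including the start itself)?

BFS flood-fill from (x=0, y=6):
  Distance 0: (x=0, y=6)
  Distance 1: (x=1, y=6), (x=0, y=7)
  Distance 2: (x=2, y=6), (x=1, y=7)
  Distance 3: (x=2, y=5), (x=3, y=6), (x=2, y=7)
  Distance 4: (x=2, y=4), (x=3, y=5), (x=4, y=6)
  Distance 5: (x=2, y=3), (x=3, y=4), (x=4, y=5), (x=4, y=7)
  Distance 6: (x=2, y=2), (x=1, y=3), (x=3, y=3), (x=4, y=4), (x=5, y=5), (x=5, y=7)
  Distance 7: (x=2, y=1), (x=1, y=2), (x=3, y=2), (x=5, y=4), (x=6, y=5), (x=6, y=7)
  Distance 8: (x=2, y=0), (x=1, y=1), (x=3, y=1), (x=0, y=2), (x=4, y=2), (x=5, y=3), (x=6, y=4), (x=6, y=6), (x=7, y=7)
  Distance 9: (x=1, y=0), (x=3, y=0), (x=0, y=1), (x=4, y=1), (x=6, y=3), (x=7, y=4), (x=7, y=6)
  Distance 10: (x=0, y=0), (x=4, y=0), (x=5, y=1), (x=6, y=2), (x=7, y=3)
  Distance 11: (x=5, y=0), (x=6, y=1), (x=7, y=2)
  Distance 12: (x=6, y=0)
  Distance 13: (x=7, y=0)
Total reachable: 53 (grid has 54 open cells total)

Answer: Reachable cells: 53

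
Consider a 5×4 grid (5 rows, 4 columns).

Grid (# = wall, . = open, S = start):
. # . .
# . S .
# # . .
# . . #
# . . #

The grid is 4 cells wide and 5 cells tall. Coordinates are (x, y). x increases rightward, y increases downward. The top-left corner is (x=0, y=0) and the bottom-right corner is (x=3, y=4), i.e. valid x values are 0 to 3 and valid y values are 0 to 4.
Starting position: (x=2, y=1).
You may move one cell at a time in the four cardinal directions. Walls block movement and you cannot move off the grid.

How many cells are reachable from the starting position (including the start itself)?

BFS flood-fill from (x=2, y=1):
  Distance 0: (x=2, y=1)
  Distance 1: (x=2, y=0), (x=1, y=1), (x=3, y=1), (x=2, y=2)
  Distance 2: (x=3, y=0), (x=3, y=2), (x=2, y=3)
  Distance 3: (x=1, y=3), (x=2, y=4)
  Distance 4: (x=1, y=4)
Total reachable: 11 (grid has 12 open cells total)

Answer: Reachable cells: 11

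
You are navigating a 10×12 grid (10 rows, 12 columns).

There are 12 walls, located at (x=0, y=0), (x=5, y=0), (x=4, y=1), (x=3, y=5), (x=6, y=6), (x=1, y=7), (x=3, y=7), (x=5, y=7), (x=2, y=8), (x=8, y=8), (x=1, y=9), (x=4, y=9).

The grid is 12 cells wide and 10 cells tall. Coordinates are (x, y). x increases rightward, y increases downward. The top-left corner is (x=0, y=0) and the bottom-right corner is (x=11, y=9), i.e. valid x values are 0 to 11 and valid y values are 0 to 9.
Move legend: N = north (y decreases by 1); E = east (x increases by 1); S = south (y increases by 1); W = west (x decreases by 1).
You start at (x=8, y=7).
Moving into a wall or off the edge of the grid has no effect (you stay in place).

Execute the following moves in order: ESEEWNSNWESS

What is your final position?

Start: (x=8, y=7)
  E (east): (x=8, y=7) -> (x=9, y=7)
  S (south): (x=9, y=7) -> (x=9, y=8)
  E (east): (x=9, y=8) -> (x=10, y=8)
  E (east): (x=10, y=8) -> (x=11, y=8)
  W (west): (x=11, y=8) -> (x=10, y=8)
  N (north): (x=10, y=8) -> (x=10, y=7)
  S (south): (x=10, y=7) -> (x=10, y=8)
  N (north): (x=10, y=8) -> (x=10, y=7)
  W (west): (x=10, y=7) -> (x=9, y=7)
  E (east): (x=9, y=7) -> (x=10, y=7)
  S (south): (x=10, y=7) -> (x=10, y=8)
  S (south): (x=10, y=8) -> (x=10, y=9)
Final: (x=10, y=9)

Answer: Final position: (x=10, y=9)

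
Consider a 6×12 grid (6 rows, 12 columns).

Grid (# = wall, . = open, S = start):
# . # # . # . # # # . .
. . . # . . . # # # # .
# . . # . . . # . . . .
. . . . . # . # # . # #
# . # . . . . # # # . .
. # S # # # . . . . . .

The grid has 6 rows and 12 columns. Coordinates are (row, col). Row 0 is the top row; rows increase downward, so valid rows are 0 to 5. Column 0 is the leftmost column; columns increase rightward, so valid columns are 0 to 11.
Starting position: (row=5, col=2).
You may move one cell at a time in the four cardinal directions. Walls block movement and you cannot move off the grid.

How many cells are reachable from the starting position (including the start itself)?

BFS flood-fill from (row=5, col=2):
  Distance 0: (row=5, col=2)
Total reachable: 1 (grid has 43 open cells total)

Answer: Reachable cells: 1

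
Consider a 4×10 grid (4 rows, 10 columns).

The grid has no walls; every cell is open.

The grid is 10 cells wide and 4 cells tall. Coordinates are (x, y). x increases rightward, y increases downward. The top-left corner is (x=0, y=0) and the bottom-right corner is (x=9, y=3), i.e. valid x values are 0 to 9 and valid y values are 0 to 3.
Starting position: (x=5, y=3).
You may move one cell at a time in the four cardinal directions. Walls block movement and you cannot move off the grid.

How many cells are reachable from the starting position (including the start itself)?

Answer: Reachable cells: 40

Derivation:
BFS flood-fill from (x=5, y=3):
  Distance 0: (x=5, y=3)
  Distance 1: (x=5, y=2), (x=4, y=3), (x=6, y=3)
  Distance 2: (x=5, y=1), (x=4, y=2), (x=6, y=2), (x=3, y=3), (x=7, y=3)
  Distance 3: (x=5, y=0), (x=4, y=1), (x=6, y=1), (x=3, y=2), (x=7, y=2), (x=2, y=3), (x=8, y=3)
  Distance 4: (x=4, y=0), (x=6, y=0), (x=3, y=1), (x=7, y=1), (x=2, y=2), (x=8, y=2), (x=1, y=3), (x=9, y=3)
  Distance 5: (x=3, y=0), (x=7, y=0), (x=2, y=1), (x=8, y=1), (x=1, y=2), (x=9, y=2), (x=0, y=3)
  Distance 6: (x=2, y=0), (x=8, y=0), (x=1, y=1), (x=9, y=1), (x=0, y=2)
  Distance 7: (x=1, y=0), (x=9, y=0), (x=0, y=1)
  Distance 8: (x=0, y=0)
Total reachable: 40 (grid has 40 open cells total)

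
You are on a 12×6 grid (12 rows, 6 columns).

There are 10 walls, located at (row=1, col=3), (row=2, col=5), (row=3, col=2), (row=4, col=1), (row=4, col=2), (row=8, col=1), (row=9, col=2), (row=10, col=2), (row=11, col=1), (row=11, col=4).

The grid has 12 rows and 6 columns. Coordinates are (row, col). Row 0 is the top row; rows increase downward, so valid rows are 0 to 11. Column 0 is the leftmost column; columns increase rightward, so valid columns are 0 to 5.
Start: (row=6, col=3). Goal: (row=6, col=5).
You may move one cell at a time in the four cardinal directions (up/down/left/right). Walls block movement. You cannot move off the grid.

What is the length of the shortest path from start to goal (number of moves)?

Answer: Shortest path length: 2

Derivation:
BFS from (row=6, col=3) until reaching (row=6, col=5):
  Distance 0: (row=6, col=3)
  Distance 1: (row=5, col=3), (row=6, col=2), (row=6, col=4), (row=7, col=3)
  Distance 2: (row=4, col=3), (row=5, col=2), (row=5, col=4), (row=6, col=1), (row=6, col=5), (row=7, col=2), (row=7, col=4), (row=8, col=3)  <- goal reached here
One shortest path (2 moves): (row=6, col=3) -> (row=6, col=4) -> (row=6, col=5)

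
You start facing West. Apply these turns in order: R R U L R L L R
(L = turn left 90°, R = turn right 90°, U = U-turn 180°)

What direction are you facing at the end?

Start: West
  R (right (90° clockwise)) -> North
  R (right (90° clockwise)) -> East
  U (U-turn (180°)) -> West
  L (left (90° counter-clockwise)) -> South
  R (right (90° clockwise)) -> West
  L (left (90° counter-clockwise)) -> South
  L (left (90° counter-clockwise)) -> East
  R (right (90° clockwise)) -> South
Final: South

Answer: Final heading: South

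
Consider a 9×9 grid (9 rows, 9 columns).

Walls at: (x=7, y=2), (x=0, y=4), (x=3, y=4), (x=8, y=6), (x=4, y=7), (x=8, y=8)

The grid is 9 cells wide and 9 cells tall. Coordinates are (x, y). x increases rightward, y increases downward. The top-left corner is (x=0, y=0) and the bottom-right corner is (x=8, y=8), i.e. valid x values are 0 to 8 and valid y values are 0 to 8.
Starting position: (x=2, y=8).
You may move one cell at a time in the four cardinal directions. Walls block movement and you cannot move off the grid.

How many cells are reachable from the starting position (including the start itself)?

BFS flood-fill from (x=2, y=8):
  Distance 0: (x=2, y=8)
  Distance 1: (x=2, y=7), (x=1, y=8), (x=3, y=8)
  Distance 2: (x=2, y=6), (x=1, y=7), (x=3, y=7), (x=0, y=8), (x=4, y=8)
  Distance 3: (x=2, y=5), (x=1, y=6), (x=3, y=6), (x=0, y=7), (x=5, y=8)
  Distance 4: (x=2, y=4), (x=1, y=5), (x=3, y=5), (x=0, y=6), (x=4, y=6), (x=5, y=7), (x=6, y=8)
  Distance 5: (x=2, y=3), (x=1, y=4), (x=0, y=5), (x=4, y=5), (x=5, y=6), (x=6, y=7), (x=7, y=8)
  Distance 6: (x=2, y=2), (x=1, y=3), (x=3, y=3), (x=4, y=4), (x=5, y=5), (x=6, y=6), (x=7, y=7)
  Distance 7: (x=2, y=1), (x=1, y=2), (x=3, y=2), (x=0, y=3), (x=4, y=3), (x=5, y=4), (x=6, y=5), (x=7, y=6), (x=8, y=7)
  Distance 8: (x=2, y=0), (x=1, y=1), (x=3, y=1), (x=0, y=2), (x=4, y=2), (x=5, y=3), (x=6, y=4), (x=7, y=5)
  Distance 9: (x=1, y=0), (x=3, y=0), (x=0, y=1), (x=4, y=1), (x=5, y=2), (x=6, y=3), (x=7, y=4), (x=8, y=5)
  Distance 10: (x=0, y=0), (x=4, y=0), (x=5, y=1), (x=6, y=2), (x=7, y=3), (x=8, y=4)
  Distance 11: (x=5, y=0), (x=6, y=1), (x=8, y=3)
  Distance 12: (x=6, y=0), (x=7, y=1), (x=8, y=2)
  Distance 13: (x=7, y=0), (x=8, y=1)
  Distance 14: (x=8, y=0)
Total reachable: 75 (grid has 75 open cells total)

Answer: Reachable cells: 75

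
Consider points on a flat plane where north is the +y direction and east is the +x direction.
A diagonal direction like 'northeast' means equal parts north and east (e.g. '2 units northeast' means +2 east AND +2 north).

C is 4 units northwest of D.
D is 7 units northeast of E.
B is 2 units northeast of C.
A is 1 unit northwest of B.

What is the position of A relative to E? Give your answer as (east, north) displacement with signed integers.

Answer: A is at (east=4, north=14) relative to E.

Derivation:
Place E at the origin (east=0, north=0).
  D is 7 units northeast of E: delta (east=+7, north=+7); D at (east=7, north=7).
  C is 4 units northwest of D: delta (east=-4, north=+4); C at (east=3, north=11).
  B is 2 units northeast of C: delta (east=+2, north=+2); B at (east=5, north=13).
  A is 1 unit northwest of B: delta (east=-1, north=+1); A at (east=4, north=14).
Therefore A relative to E: (east=4, north=14).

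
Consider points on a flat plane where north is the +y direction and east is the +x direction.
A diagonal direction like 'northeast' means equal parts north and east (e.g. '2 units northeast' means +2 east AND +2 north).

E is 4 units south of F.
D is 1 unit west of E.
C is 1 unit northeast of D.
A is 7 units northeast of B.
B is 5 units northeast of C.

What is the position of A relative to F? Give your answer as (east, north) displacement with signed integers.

Place F at the origin (east=0, north=0).
  E is 4 units south of F: delta (east=+0, north=-4); E at (east=0, north=-4).
  D is 1 unit west of E: delta (east=-1, north=+0); D at (east=-1, north=-4).
  C is 1 unit northeast of D: delta (east=+1, north=+1); C at (east=0, north=-3).
  B is 5 units northeast of C: delta (east=+5, north=+5); B at (east=5, north=2).
  A is 7 units northeast of B: delta (east=+7, north=+7); A at (east=12, north=9).
Therefore A relative to F: (east=12, north=9).

Answer: A is at (east=12, north=9) relative to F.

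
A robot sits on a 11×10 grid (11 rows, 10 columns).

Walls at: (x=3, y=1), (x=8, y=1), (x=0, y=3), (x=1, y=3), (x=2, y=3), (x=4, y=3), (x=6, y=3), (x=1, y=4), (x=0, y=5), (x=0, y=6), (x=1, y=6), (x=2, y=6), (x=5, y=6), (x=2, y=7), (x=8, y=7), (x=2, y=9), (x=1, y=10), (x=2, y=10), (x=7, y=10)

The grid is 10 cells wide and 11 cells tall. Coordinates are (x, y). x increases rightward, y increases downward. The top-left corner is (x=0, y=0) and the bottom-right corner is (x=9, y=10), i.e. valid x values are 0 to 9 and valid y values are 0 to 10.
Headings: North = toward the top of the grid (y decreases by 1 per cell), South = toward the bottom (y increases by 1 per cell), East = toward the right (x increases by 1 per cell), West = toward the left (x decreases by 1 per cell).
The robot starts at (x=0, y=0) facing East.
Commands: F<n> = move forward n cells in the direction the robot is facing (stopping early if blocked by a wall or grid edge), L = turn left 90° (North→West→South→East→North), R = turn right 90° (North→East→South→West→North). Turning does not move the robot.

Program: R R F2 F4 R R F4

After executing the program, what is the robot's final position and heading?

Answer: Final position: (x=4, y=0), facing East

Derivation:
Start: (x=0, y=0), facing East
  R: turn right, now facing South
  R: turn right, now facing West
  F2: move forward 0/2 (blocked), now at (x=0, y=0)
  F4: move forward 0/4 (blocked), now at (x=0, y=0)
  R: turn right, now facing North
  R: turn right, now facing East
  F4: move forward 4, now at (x=4, y=0)
Final: (x=4, y=0), facing East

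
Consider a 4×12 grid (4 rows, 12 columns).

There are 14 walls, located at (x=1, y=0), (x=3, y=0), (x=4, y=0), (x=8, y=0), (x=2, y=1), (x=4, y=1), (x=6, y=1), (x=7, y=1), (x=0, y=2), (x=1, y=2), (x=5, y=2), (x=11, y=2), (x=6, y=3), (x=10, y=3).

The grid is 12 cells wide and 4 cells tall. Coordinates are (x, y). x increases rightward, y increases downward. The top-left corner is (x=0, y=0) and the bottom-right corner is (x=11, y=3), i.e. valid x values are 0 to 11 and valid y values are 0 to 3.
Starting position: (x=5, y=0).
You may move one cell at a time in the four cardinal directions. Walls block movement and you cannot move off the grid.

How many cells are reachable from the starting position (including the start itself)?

Answer: Reachable cells: 4

Derivation:
BFS flood-fill from (x=5, y=0):
  Distance 0: (x=5, y=0)
  Distance 1: (x=6, y=0), (x=5, y=1)
  Distance 2: (x=7, y=0)
Total reachable: 4 (grid has 34 open cells total)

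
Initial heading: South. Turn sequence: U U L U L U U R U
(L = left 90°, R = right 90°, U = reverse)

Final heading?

Start: South
  U (U-turn (180°)) -> North
  U (U-turn (180°)) -> South
  L (left (90° counter-clockwise)) -> East
  U (U-turn (180°)) -> West
  L (left (90° counter-clockwise)) -> South
  U (U-turn (180°)) -> North
  U (U-turn (180°)) -> South
  R (right (90° clockwise)) -> West
  U (U-turn (180°)) -> East
Final: East

Answer: Final heading: East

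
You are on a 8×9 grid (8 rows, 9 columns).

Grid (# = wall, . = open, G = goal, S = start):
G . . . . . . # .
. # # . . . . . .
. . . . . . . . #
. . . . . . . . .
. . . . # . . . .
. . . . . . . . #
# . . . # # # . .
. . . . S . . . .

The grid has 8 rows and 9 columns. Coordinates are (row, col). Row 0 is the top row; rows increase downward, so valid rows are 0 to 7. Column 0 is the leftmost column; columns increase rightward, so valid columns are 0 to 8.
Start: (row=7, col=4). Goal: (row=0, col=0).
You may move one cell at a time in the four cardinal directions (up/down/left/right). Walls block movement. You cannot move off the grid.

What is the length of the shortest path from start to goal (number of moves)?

Answer: Shortest path length: 11

Derivation:
BFS from (row=7, col=4) until reaching (row=0, col=0):
  Distance 0: (row=7, col=4)
  Distance 1: (row=7, col=3), (row=7, col=5)
  Distance 2: (row=6, col=3), (row=7, col=2), (row=7, col=6)
  Distance 3: (row=5, col=3), (row=6, col=2), (row=7, col=1), (row=7, col=7)
  Distance 4: (row=4, col=3), (row=5, col=2), (row=5, col=4), (row=6, col=1), (row=6, col=7), (row=7, col=0), (row=7, col=8)
  Distance 5: (row=3, col=3), (row=4, col=2), (row=5, col=1), (row=5, col=5), (row=5, col=7), (row=6, col=8)
  Distance 6: (row=2, col=3), (row=3, col=2), (row=3, col=4), (row=4, col=1), (row=4, col=5), (row=4, col=7), (row=5, col=0), (row=5, col=6)
  Distance 7: (row=1, col=3), (row=2, col=2), (row=2, col=4), (row=3, col=1), (row=3, col=5), (row=3, col=7), (row=4, col=0), (row=4, col=6), (row=4, col=8)
  Distance 8: (row=0, col=3), (row=1, col=4), (row=2, col=1), (row=2, col=5), (row=2, col=7), (row=3, col=0), (row=3, col=6), (row=3, col=8)
  Distance 9: (row=0, col=2), (row=0, col=4), (row=1, col=5), (row=1, col=7), (row=2, col=0), (row=2, col=6)
  Distance 10: (row=0, col=1), (row=0, col=5), (row=1, col=0), (row=1, col=6), (row=1, col=8)
  Distance 11: (row=0, col=0), (row=0, col=6), (row=0, col=8)  <- goal reached here
One shortest path (11 moves): (row=7, col=4) -> (row=7, col=3) -> (row=7, col=2) -> (row=7, col=1) -> (row=6, col=1) -> (row=5, col=1) -> (row=5, col=0) -> (row=4, col=0) -> (row=3, col=0) -> (row=2, col=0) -> (row=1, col=0) -> (row=0, col=0)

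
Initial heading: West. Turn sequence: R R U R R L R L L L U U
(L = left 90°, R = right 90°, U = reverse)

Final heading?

Answer: Final heading: South

Derivation:
Start: West
  R (right (90° clockwise)) -> North
  R (right (90° clockwise)) -> East
  U (U-turn (180°)) -> West
  R (right (90° clockwise)) -> North
  R (right (90° clockwise)) -> East
  L (left (90° counter-clockwise)) -> North
  R (right (90° clockwise)) -> East
  L (left (90° counter-clockwise)) -> North
  L (left (90° counter-clockwise)) -> West
  L (left (90° counter-clockwise)) -> South
  U (U-turn (180°)) -> North
  U (U-turn (180°)) -> South
Final: South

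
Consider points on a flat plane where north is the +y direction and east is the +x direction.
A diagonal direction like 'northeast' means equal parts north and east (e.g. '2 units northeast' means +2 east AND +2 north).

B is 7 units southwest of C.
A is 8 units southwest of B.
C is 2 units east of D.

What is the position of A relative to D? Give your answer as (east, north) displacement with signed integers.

Place D at the origin (east=0, north=0).
  C is 2 units east of D: delta (east=+2, north=+0); C at (east=2, north=0).
  B is 7 units southwest of C: delta (east=-7, north=-7); B at (east=-5, north=-7).
  A is 8 units southwest of B: delta (east=-8, north=-8); A at (east=-13, north=-15).
Therefore A relative to D: (east=-13, north=-15).

Answer: A is at (east=-13, north=-15) relative to D.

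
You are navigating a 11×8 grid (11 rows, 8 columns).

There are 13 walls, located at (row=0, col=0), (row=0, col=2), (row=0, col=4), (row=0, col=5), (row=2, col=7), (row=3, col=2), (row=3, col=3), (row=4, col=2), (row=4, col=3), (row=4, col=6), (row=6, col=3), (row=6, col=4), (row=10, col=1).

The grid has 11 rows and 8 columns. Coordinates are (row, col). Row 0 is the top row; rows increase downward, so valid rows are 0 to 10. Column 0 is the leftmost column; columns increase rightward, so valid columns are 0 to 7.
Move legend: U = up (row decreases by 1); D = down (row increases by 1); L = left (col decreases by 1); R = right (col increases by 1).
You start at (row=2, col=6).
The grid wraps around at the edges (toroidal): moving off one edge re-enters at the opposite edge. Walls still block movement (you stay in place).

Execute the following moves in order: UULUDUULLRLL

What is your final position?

Start: (row=2, col=6)
  U (up): (row=2, col=6) -> (row=1, col=6)
  U (up): (row=1, col=6) -> (row=0, col=6)
  L (left): blocked, stay at (row=0, col=6)
  U (up): (row=0, col=6) -> (row=10, col=6)
  D (down): (row=10, col=6) -> (row=0, col=6)
  U (up): (row=0, col=6) -> (row=10, col=6)
  U (up): (row=10, col=6) -> (row=9, col=6)
  L (left): (row=9, col=6) -> (row=9, col=5)
  L (left): (row=9, col=5) -> (row=9, col=4)
  R (right): (row=9, col=4) -> (row=9, col=5)
  L (left): (row=9, col=5) -> (row=9, col=4)
  L (left): (row=9, col=4) -> (row=9, col=3)
Final: (row=9, col=3)

Answer: Final position: (row=9, col=3)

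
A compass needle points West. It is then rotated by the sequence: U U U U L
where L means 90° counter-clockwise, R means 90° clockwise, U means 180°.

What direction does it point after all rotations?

Start: West
  U (U-turn (180°)) -> East
  U (U-turn (180°)) -> West
  U (U-turn (180°)) -> East
  U (U-turn (180°)) -> West
  L (left (90° counter-clockwise)) -> South
Final: South

Answer: Final heading: South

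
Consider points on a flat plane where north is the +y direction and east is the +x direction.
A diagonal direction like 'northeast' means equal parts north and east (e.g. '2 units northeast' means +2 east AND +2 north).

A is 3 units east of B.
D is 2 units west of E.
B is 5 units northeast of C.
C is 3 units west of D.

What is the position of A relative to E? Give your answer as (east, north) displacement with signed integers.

Place E at the origin (east=0, north=0).
  D is 2 units west of E: delta (east=-2, north=+0); D at (east=-2, north=0).
  C is 3 units west of D: delta (east=-3, north=+0); C at (east=-5, north=0).
  B is 5 units northeast of C: delta (east=+5, north=+5); B at (east=0, north=5).
  A is 3 units east of B: delta (east=+3, north=+0); A at (east=3, north=5).
Therefore A relative to E: (east=3, north=5).

Answer: A is at (east=3, north=5) relative to E.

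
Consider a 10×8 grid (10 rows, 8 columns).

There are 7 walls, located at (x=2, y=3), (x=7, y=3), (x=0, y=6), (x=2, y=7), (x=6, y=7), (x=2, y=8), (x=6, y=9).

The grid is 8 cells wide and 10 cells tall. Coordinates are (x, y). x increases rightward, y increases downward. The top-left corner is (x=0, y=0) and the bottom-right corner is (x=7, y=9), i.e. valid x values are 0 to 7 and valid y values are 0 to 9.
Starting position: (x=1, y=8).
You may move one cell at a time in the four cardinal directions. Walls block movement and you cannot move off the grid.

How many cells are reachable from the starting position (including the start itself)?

BFS flood-fill from (x=1, y=8):
  Distance 0: (x=1, y=8)
  Distance 1: (x=1, y=7), (x=0, y=8), (x=1, y=9)
  Distance 2: (x=1, y=6), (x=0, y=7), (x=0, y=9), (x=2, y=9)
  Distance 3: (x=1, y=5), (x=2, y=6), (x=3, y=9)
  Distance 4: (x=1, y=4), (x=0, y=5), (x=2, y=5), (x=3, y=6), (x=3, y=8), (x=4, y=9)
  Distance 5: (x=1, y=3), (x=0, y=4), (x=2, y=4), (x=3, y=5), (x=4, y=6), (x=3, y=7), (x=4, y=8), (x=5, y=9)
  Distance 6: (x=1, y=2), (x=0, y=3), (x=3, y=4), (x=4, y=5), (x=5, y=6), (x=4, y=7), (x=5, y=8)
  Distance 7: (x=1, y=1), (x=0, y=2), (x=2, y=2), (x=3, y=3), (x=4, y=4), (x=5, y=5), (x=6, y=6), (x=5, y=7), (x=6, y=8)
  Distance 8: (x=1, y=0), (x=0, y=1), (x=2, y=1), (x=3, y=2), (x=4, y=3), (x=5, y=4), (x=6, y=5), (x=7, y=6), (x=7, y=8)
  Distance 9: (x=0, y=0), (x=2, y=0), (x=3, y=1), (x=4, y=2), (x=5, y=3), (x=6, y=4), (x=7, y=5), (x=7, y=7), (x=7, y=9)
  Distance 10: (x=3, y=0), (x=4, y=1), (x=5, y=2), (x=6, y=3), (x=7, y=4)
  Distance 11: (x=4, y=0), (x=5, y=1), (x=6, y=2)
  Distance 12: (x=5, y=0), (x=6, y=1), (x=7, y=2)
  Distance 13: (x=6, y=0), (x=7, y=1)
  Distance 14: (x=7, y=0)
Total reachable: 73 (grid has 73 open cells total)

Answer: Reachable cells: 73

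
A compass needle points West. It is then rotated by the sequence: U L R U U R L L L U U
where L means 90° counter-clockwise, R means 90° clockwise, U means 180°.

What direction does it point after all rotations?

Start: West
  U (U-turn (180°)) -> East
  L (left (90° counter-clockwise)) -> North
  R (right (90° clockwise)) -> East
  U (U-turn (180°)) -> West
  U (U-turn (180°)) -> East
  R (right (90° clockwise)) -> South
  L (left (90° counter-clockwise)) -> East
  L (left (90° counter-clockwise)) -> North
  L (left (90° counter-clockwise)) -> West
  U (U-turn (180°)) -> East
  U (U-turn (180°)) -> West
Final: West

Answer: Final heading: West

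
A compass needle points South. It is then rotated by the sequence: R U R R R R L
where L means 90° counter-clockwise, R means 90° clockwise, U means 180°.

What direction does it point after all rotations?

Start: South
  R (right (90° clockwise)) -> West
  U (U-turn (180°)) -> East
  R (right (90° clockwise)) -> South
  R (right (90° clockwise)) -> West
  R (right (90° clockwise)) -> North
  R (right (90° clockwise)) -> East
  L (left (90° counter-clockwise)) -> North
Final: North

Answer: Final heading: North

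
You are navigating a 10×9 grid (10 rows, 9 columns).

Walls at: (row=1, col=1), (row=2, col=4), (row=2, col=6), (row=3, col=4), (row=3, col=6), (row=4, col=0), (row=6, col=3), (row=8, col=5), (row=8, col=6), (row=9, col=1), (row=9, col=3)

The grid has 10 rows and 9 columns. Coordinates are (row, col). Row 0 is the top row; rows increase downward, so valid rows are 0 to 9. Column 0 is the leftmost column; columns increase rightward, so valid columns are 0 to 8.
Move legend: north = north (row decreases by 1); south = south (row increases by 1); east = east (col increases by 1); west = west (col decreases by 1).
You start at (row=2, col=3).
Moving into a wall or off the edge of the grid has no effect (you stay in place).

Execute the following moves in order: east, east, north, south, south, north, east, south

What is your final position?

Start: (row=2, col=3)
  east (east): blocked, stay at (row=2, col=3)
  east (east): blocked, stay at (row=2, col=3)
  north (north): (row=2, col=3) -> (row=1, col=3)
  south (south): (row=1, col=3) -> (row=2, col=3)
  south (south): (row=2, col=3) -> (row=3, col=3)
  north (north): (row=3, col=3) -> (row=2, col=3)
  east (east): blocked, stay at (row=2, col=3)
  south (south): (row=2, col=3) -> (row=3, col=3)
Final: (row=3, col=3)

Answer: Final position: (row=3, col=3)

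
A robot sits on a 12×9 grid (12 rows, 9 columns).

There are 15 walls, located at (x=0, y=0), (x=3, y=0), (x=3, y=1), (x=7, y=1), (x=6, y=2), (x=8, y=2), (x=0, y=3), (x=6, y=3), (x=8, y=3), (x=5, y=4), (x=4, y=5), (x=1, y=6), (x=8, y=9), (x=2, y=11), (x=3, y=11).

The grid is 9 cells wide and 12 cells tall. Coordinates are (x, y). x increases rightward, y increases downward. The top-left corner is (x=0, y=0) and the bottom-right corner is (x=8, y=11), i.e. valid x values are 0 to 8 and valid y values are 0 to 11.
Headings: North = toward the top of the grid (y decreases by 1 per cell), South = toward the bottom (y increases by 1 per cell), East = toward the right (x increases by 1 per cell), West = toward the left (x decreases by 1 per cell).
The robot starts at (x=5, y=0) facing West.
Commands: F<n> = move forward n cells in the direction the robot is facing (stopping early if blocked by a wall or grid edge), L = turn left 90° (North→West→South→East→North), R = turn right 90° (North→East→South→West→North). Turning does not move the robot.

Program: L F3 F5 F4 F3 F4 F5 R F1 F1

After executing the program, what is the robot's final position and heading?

Start: (x=5, y=0), facing West
  L: turn left, now facing South
  F3: move forward 3, now at (x=5, y=3)
  F5: move forward 0/5 (blocked), now at (x=5, y=3)
  F4: move forward 0/4 (blocked), now at (x=5, y=3)
  F3: move forward 0/3 (blocked), now at (x=5, y=3)
  F4: move forward 0/4 (blocked), now at (x=5, y=3)
  F5: move forward 0/5 (blocked), now at (x=5, y=3)
  R: turn right, now facing West
  F1: move forward 1, now at (x=4, y=3)
  F1: move forward 1, now at (x=3, y=3)
Final: (x=3, y=3), facing West

Answer: Final position: (x=3, y=3), facing West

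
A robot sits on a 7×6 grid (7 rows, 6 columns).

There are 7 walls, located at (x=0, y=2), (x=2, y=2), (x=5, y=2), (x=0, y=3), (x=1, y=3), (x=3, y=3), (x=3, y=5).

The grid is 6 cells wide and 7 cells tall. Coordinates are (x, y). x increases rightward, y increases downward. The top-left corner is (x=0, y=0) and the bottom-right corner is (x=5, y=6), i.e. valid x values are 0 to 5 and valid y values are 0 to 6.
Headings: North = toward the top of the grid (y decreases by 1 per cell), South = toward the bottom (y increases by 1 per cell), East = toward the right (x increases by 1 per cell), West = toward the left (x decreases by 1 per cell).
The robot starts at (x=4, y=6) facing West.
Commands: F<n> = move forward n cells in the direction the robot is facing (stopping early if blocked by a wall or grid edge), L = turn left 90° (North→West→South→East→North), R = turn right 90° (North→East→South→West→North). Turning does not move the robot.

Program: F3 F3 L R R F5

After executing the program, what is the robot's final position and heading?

Answer: Final position: (x=0, y=4), facing North

Derivation:
Start: (x=4, y=6), facing West
  F3: move forward 3, now at (x=1, y=6)
  F3: move forward 1/3 (blocked), now at (x=0, y=6)
  L: turn left, now facing South
  R: turn right, now facing West
  R: turn right, now facing North
  F5: move forward 2/5 (blocked), now at (x=0, y=4)
Final: (x=0, y=4), facing North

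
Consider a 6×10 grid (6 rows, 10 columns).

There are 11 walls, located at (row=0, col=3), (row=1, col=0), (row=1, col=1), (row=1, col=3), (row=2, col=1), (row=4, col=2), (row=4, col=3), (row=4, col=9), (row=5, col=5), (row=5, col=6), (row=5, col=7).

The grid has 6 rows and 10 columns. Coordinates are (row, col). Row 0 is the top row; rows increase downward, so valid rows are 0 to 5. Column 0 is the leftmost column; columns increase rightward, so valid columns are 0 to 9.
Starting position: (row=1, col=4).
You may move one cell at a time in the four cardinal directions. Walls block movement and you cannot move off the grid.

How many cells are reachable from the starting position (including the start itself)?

BFS flood-fill from (row=1, col=4):
  Distance 0: (row=1, col=4)
  Distance 1: (row=0, col=4), (row=1, col=5), (row=2, col=4)
  Distance 2: (row=0, col=5), (row=1, col=6), (row=2, col=3), (row=2, col=5), (row=3, col=4)
  Distance 3: (row=0, col=6), (row=1, col=7), (row=2, col=2), (row=2, col=6), (row=3, col=3), (row=3, col=5), (row=4, col=4)
  Distance 4: (row=0, col=7), (row=1, col=2), (row=1, col=8), (row=2, col=7), (row=3, col=2), (row=3, col=6), (row=4, col=5), (row=5, col=4)
  Distance 5: (row=0, col=2), (row=0, col=8), (row=1, col=9), (row=2, col=8), (row=3, col=1), (row=3, col=7), (row=4, col=6), (row=5, col=3)
  Distance 6: (row=0, col=1), (row=0, col=9), (row=2, col=9), (row=3, col=0), (row=3, col=8), (row=4, col=1), (row=4, col=7), (row=5, col=2)
  Distance 7: (row=0, col=0), (row=2, col=0), (row=3, col=9), (row=4, col=0), (row=4, col=8), (row=5, col=1)
  Distance 8: (row=5, col=0), (row=5, col=8)
  Distance 9: (row=5, col=9)
Total reachable: 49 (grid has 49 open cells total)

Answer: Reachable cells: 49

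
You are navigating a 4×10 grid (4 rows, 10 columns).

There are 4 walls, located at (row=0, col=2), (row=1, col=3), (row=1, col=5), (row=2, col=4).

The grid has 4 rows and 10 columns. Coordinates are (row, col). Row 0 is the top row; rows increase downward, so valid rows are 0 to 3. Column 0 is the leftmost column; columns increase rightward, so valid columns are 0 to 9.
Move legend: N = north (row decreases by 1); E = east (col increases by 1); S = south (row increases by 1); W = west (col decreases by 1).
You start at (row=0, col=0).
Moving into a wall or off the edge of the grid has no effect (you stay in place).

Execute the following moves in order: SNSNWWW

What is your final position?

Answer: Final position: (row=0, col=0)

Derivation:
Start: (row=0, col=0)
  S (south): (row=0, col=0) -> (row=1, col=0)
  N (north): (row=1, col=0) -> (row=0, col=0)
  S (south): (row=0, col=0) -> (row=1, col=0)
  N (north): (row=1, col=0) -> (row=0, col=0)
  [×3]W (west): blocked, stay at (row=0, col=0)
Final: (row=0, col=0)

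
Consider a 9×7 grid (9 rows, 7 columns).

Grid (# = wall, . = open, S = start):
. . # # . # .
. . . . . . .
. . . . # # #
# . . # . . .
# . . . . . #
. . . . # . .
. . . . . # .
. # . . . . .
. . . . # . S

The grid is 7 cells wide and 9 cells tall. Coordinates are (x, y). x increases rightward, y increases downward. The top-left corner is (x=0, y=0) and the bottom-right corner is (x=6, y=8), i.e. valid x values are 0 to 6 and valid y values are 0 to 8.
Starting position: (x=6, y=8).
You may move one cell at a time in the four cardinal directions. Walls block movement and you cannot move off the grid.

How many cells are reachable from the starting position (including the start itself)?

Answer: Reachable cells: 49

Derivation:
BFS flood-fill from (x=6, y=8):
  Distance 0: (x=6, y=8)
  Distance 1: (x=6, y=7), (x=5, y=8)
  Distance 2: (x=6, y=6), (x=5, y=7)
  Distance 3: (x=6, y=5), (x=4, y=7)
  Distance 4: (x=5, y=5), (x=4, y=6), (x=3, y=7)
  Distance 5: (x=5, y=4), (x=3, y=6), (x=2, y=7), (x=3, y=8)
  Distance 6: (x=5, y=3), (x=4, y=4), (x=3, y=5), (x=2, y=6), (x=2, y=8)
  Distance 7: (x=4, y=3), (x=6, y=3), (x=3, y=4), (x=2, y=5), (x=1, y=6), (x=1, y=8)
  Distance 8: (x=2, y=4), (x=1, y=5), (x=0, y=6), (x=0, y=8)
  Distance 9: (x=2, y=3), (x=1, y=4), (x=0, y=5), (x=0, y=7)
  Distance 10: (x=2, y=2), (x=1, y=3)
  Distance 11: (x=2, y=1), (x=1, y=2), (x=3, y=2)
  Distance 12: (x=1, y=1), (x=3, y=1), (x=0, y=2)
  Distance 13: (x=1, y=0), (x=0, y=1), (x=4, y=1)
  Distance 14: (x=0, y=0), (x=4, y=0), (x=5, y=1)
  Distance 15: (x=6, y=1)
  Distance 16: (x=6, y=0)
Total reachable: 49 (grid has 49 open cells total)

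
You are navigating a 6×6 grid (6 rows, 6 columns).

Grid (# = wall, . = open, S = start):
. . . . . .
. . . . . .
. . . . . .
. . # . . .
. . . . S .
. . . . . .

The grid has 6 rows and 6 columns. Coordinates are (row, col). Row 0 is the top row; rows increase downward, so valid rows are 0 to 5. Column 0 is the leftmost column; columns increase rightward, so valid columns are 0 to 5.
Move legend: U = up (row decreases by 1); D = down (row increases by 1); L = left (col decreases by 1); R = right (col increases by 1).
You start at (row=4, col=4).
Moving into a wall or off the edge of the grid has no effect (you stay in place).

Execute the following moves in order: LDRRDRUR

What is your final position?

Answer: Final position: (row=4, col=5)

Derivation:
Start: (row=4, col=4)
  L (left): (row=4, col=4) -> (row=4, col=3)
  D (down): (row=4, col=3) -> (row=5, col=3)
  R (right): (row=5, col=3) -> (row=5, col=4)
  R (right): (row=5, col=4) -> (row=5, col=5)
  D (down): blocked, stay at (row=5, col=5)
  R (right): blocked, stay at (row=5, col=5)
  U (up): (row=5, col=5) -> (row=4, col=5)
  R (right): blocked, stay at (row=4, col=5)
Final: (row=4, col=5)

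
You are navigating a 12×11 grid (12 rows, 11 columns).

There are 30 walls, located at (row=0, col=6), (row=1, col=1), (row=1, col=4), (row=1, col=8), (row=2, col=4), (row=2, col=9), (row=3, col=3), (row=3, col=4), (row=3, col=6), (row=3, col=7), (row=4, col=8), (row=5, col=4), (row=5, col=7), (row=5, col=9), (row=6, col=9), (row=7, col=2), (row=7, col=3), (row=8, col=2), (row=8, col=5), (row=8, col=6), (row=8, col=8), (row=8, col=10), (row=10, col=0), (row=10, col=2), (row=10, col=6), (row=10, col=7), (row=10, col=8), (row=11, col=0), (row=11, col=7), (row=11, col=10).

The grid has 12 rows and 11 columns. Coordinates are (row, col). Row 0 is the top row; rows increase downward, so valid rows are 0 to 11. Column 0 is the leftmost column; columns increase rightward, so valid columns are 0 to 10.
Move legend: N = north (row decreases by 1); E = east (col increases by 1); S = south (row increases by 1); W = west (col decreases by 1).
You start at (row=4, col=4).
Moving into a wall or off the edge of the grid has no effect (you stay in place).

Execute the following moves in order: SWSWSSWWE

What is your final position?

Start: (row=4, col=4)
  S (south): blocked, stay at (row=4, col=4)
  W (west): (row=4, col=4) -> (row=4, col=3)
  S (south): (row=4, col=3) -> (row=5, col=3)
  W (west): (row=5, col=3) -> (row=5, col=2)
  S (south): (row=5, col=2) -> (row=6, col=2)
  S (south): blocked, stay at (row=6, col=2)
  W (west): (row=6, col=2) -> (row=6, col=1)
  W (west): (row=6, col=1) -> (row=6, col=0)
  E (east): (row=6, col=0) -> (row=6, col=1)
Final: (row=6, col=1)

Answer: Final position: (row=6, col=1)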